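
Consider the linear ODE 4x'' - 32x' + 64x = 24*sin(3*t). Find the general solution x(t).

Divide through by 4: x'' - 8x' + 16x = 6*sin(3*t).
Characteristic equation r² - 8r + 16 = 0 has discriminant (-8)² - 4·(16) = 0, so r = 4 is a repeated root.
Hence x_h = (C1 + C2*t)*exp(4*t).
Try x_p = A*cos(3*t) + B*sin(3*t). Substituting and equating the coefficients of cos(3t) and sin(3t) gives A = 144/625, B = 42/625, so x_p = 42*sin(3*t)/625 + 144*cos(3*t)/625.

x = 42*sin(3*t)/625 + 144*cos(3*t)/625 + C1*exp(4*t) + C2*t*exp(4*t)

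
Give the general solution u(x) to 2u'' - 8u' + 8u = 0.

Divide through by 2: u'' - 4u' + 4u = 0.
Characteristic equation r² - 4r + 4 = 0 has discriminant (-4)² - 4·(4) = 0, so r = 2 is a repeated root.
Hence u_h = (C1 + C2*x)*exp(2*x).

u = C1*exp(2*x) + C2*x*exp(2*x)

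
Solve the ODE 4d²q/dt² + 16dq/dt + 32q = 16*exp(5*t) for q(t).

Divide through by 4: q'' + 4q' + 8q = 4*exp(5*t).
Characteristic equation r² + 4r + 8 = 0 has discriminant (4)² - 4·(8) = -16 < 0, so r = -2 ± 2i.
Hence q_h = C1*cos(2*t)*exp(-2*t) + C2*exp(-2*t)*sin(2*t).
Try q_p = A*exp(5*t). Substituting into the equation and dividing by exp(5*t) gives A = 4/53, so q_p = 4*exp(5*t)/53.

q = 4*exp(5*t)/53 + C1*cos(2*t)*exp(-2*t) + C2*exp(-2*t)*sin(2*t)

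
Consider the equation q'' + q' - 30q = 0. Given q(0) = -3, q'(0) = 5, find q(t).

Characteristic equation r² + r - 30 = 0 factors as (r - 5)(r + 6) = 0, so r = 5, -6.
Hence q_h = C1*exp(5*t) + C2*exp(-6*t).
Apply the initial conditions: q(0) = C1 + C2 = -3 and q'(0) = -6*C2 + 5*C1 = 5. Solving gives C1 = -13/11, C2 = -20/11.

q = -20*exp(-6*t)/11 - 13*exp(5*t)/11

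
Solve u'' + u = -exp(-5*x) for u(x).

Characteristic equation r² + 1 = 0 has discriminant (0)² - 4·(1) = -4 < 0, so r = ± i.
Hence u_h = C1*cos(x) + C2*sin(x).
Try u_p = A*exp(-5*x). Substituting into the equation and dividing by exp(-5*x) gives A = -1/26, so u_p = -exp(-5*x)/26.

u = -exp(-5*x)/26 + C1*cos(x) + C2*sin(x)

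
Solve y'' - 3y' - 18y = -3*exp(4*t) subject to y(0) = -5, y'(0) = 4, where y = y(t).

Characteristic equation r² - 3r - 18 = 0 factors as (r + 3)(r - 6) = 0, so r = -3, 6.
Hence y_h = C1*exp(-3*t) + C2*exp(6*t).
Try y_p = A*exp(4*t). Substituting into the equation and dividing by exp(4*t) gives A = 3/14, so y_p = 3*exp(4*t)/14.
General solution: y = 3*exp(4*t)/14 + C1*exp(-3*t) + C2*exp(6*t).
Apply the initial conditions: y(0) = 3/14 + C1 + C2 = -5 and y'(0) = 6/7 - 3*C1 + 6*C2 = 4. Solving gives C1 = -241/63, C2 = -25/18.

y = -241*exp(-3*t)/63 - 25*exp(6*t)/18 + 3*exp(4*t)/14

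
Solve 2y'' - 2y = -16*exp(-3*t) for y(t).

Divide through by 2: y'' - y = -8*exp(-3*t).
Characteristic equation r² - 1 = 0 factors as (r - 1)(r + 1) = 0, so r = 1, -1.
Hence y_h = C1*exp(t) + C2*exp(-t).
Try y_p = A*exp(-3*t). Substituting into the equation and dividing by exp(-3*t) gives A = -1, so y_p = -exp(-3*t).

y = -exp(-3*t) + C1*exp(t) + C2*exp(-t)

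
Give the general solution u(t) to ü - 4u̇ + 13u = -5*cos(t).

u = -3*cos(t)/8 + sin(t)/8 + C1*cos(3*t)*exp(2*t) + C2*exp(2*t)*sin(3*t)

Characteristic equation r² - 4r + 13 = 0 has discriminant (-4)² - 4·(13) = -36 < 0, so r = 2 ± 3i.
Hence u_h = C1*cos(3*t)*exp(2*t) + C2*exp(2*t)*sin(3*t).
Try u_p = A*cos(t) + B*sin(t). Substituting and equating the coefficients of cos(t) and sin(t) gives A = -3/8, B = 1/8, so u_p = -3*cos(t)/8 + sin(t)/8.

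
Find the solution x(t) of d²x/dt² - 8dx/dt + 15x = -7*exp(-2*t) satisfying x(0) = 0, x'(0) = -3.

Characteristic equation r² - 8r + 15 = 0 factors as (r - 5)(r - 3) = 0, so r = 5, 3.
Hence x_h = C1*exp(5*t) + C2*exp(3*t).
Try x_p = A*exp(-2*t). Substituting into the equation and dividing by exp(-2*t) gives A = -1/5, so x_p = -exp(-2*t)/5.
General solution: x = -exp(-2*t)/5 + C1*exp(5*t) + C2*exp(3*t).
Apply the initial conditions: x(0) = -1/5 + C1 + C2 = 0 and x'(0) = 2/5 + 3*C2 + 5*C1 = -3. Solving gives C1 = -2, C2 = 11/5.

x = -2*exp(5*t) - exp(-2*t)/5 + 11*exp(3*t)/5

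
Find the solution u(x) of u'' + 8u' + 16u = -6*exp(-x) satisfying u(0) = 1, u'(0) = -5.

u = -2*exp(-x)/3 + 5*exp(-4*x)/3 + x*exp(-4*x)

Characteristic equation r² + 8r + 16 = 0 has discriminant (8)² - 4·(16) = 0, so r = -4 is a repeated root.
Hence u_h = (C1 + C2*x)*exp(-4*x).
Try u_p = A*exp(-x). Substituting into the equation and dividing by exp(-x) gives A = -2/3, so u_p = -2*exp(-x)/3.
General solution: u = -2*exp(-x)/3 + C1*exp(-4*x) + C2*x*exp(-4*x).
Apply the initial conditions: u(0) = -2/3 + C1 = 1 and u'(0) = 2/3 + C2 - 4*C1 = -5. Solving gives C1 = 5/3, C2 = 1.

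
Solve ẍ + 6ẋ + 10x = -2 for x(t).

x = -1/5 + C1*cos(t)*exp(-3*t) + C2*exp(-3*t)*sin(t)

Characteristic equation r² + 6r + 10 = 0 has discriminant (6)² - 4·(10) = -4 < 0, so r = -3 ± i.
Hence x_h = C1*cos(t)*exp(-3*t) + C2*exp(-3*t)*sin(t).
For the particular solution try x_p = A0. Substituting and matching coefficients of each power of t gives A0 = -1/5, so x_p = -1/5.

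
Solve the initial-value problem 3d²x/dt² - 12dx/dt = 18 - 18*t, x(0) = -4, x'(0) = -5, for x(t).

x = -97/32 - 31*exp(4*t)/32 - 9*t/8 + 3*t**2/4

Divide through by 3: x'' - 4x' = 6 - 6*t.
Characteristic equation r² - 4r = 0 factors as (r - 4)r = 0, so r = 4, 0.
Hence x_h = C1*exp(4*t) + C2.
Since 0 is a characteristic root (multiplicity 1), multiply the polynomial trial by t: try x_p = t*(A0 + A1*t). Substituting and matching coefficients of each power of t gives A0 = -9/8, A1 = 3/4, so x_p = -9*t/8 + 3*t^2/4.
General solution: x = C2 - 9*t/8 + 3*t^2/4 + C1*exp(4*t).
Apply the initial conditions: x(0) = C1 + C2 = -4 and x'(0) = -9/8 + 4*C1 = -5. Solving gives C1 = -31/32, C2 = -97/32.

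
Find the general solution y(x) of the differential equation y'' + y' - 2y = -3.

y = 3/2 + C1*exp(x) + C2*exp(-2*x)

Characteristic equation r² + r - 2 = 0 factors as (r - 1)(r + 2) = 0, so r = 1, -2.
Hence y_h = C1*exp(x) + C2*exp(-2*x).
For the particular solution try y_p = A0. Substituting and matching coefficients of each power of x gives A0 = 3/2, so y_p = 3/2.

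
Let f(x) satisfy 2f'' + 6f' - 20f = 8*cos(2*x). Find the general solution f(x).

f = -7*cos(2*x)/29 + 3*sin(2*x)/29 + C1*exp(2*x) + C2*exp(-5*x)

Divide through by 2: f'' + 3f' - 10f = 4*cos(2*x).
Characteristic equation r² + 3r - 10 = 0 factors as (r - 2)(r + 5) = 0, so r = 2, -5.
Hence f_h = C1*exp(2*x) + C2*exp(-5*x).
Try f_p = A*cos(2*x) + B*sin(2*x). Substituting and equating the coefficients of cos(2x) and sin(2x) gives A = -7/29, B = 3/29, so f_p = -7*cos(2*x)/29 + 3*sin(2*x)/29.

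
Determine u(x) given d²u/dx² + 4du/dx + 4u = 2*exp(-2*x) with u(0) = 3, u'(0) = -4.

u = 3*exp(-2*x) + x**2*exp(-2*x) + 2*x*exp(-2*x)

Characteristic equation r² + 4r + 4 = 0 has discriminant (4)² - 4·(4) = 0, so r = -2 is a repeated root.
Hence u_h = (C1 + C2*x)*exp(-2*x).
Since exp(-2*x) solves the homogeneous equation (r = -2 is a root of multiplicity 2), multiply the trial by x^2. Try u_p = A*x^2*exp(-2*x). Substituting into the equation and dividing by exp(-2*x) gives A = 1, so u_p = x^2*exp(-2*x).
General solution: u = C1*exp(-2*x) + x^2*exp(-2*x) + C2*x*exp(-2*x).
Apply the initial conditions: u(0) = C1 = 3 and u'(0) = C2 - 2*C1 = -4. Solving gives C1 = 3, C2 = 2.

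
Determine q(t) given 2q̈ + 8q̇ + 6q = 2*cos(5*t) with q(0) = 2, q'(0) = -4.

Divide through by 2: q'' + 4q' + 3q = cos(5*t).
Characteristic equation r² + 4r + 3 = 0 factors as (r + 3)(r + 1) = 0, so r = -3, -1.
Hence q_h = C1*exp(-3*t) + C2*exp(-t).
Try q_p = A*cos(5*t) + B*sin(5*t). Substituting and equating the coefficients of cos(5t) and sin(5t) gives A = -11/442, B = 5/221, so q_p = -11*cos(5*t)/442 + 5*sin(5*t)/221.
General solution: q = -11*cos(5*t)/442 + 5*sin(5*t)/221 + C1*exp(-3*t) + C2*exp(-t).
Apply the initial conditions: q(0) = -11/442 + C1 + C2 = 2 and q'(0) = 25/221 - C2 - 3*C1 = -4. Solving gives C1 = 71/68, C2 = 51/52.

q = -11*cos(5*t)/442 + 5*sin(5*t)/221 + 51*exp(-t)/52 + 71*exp(-3*t)/68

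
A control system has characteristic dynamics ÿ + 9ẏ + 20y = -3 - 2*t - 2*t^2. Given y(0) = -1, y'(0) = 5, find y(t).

y = -271/2000 - 194*exp(-5*t)/125 - t**2/10 - t/100 + 11*exp(-4*t)/16

Characteristic equation r² + 9r + 20 = 0 factors as (r + 4)(r + 5) = 0, so r = -4, -5.
Hence y_h = C1*exp(-4*t) + C2*exp(-5*t).
For the particular solution try y_p = A0 + A1*t + A2*t^2. Substituting and matching coefficients of each power of t gives A0 = -271/2000, A1 = -1/100, A2 = -1/10, so y_p = -271/2000 - t^2/10 - t/100.
General solution: y = -271/2000 - t^2/10 - t/100 + C1*exp(-4*t) + C2*exp(-5*t).
Apply the initial conditions: y(0) = -271/2000 + C1 + C2 = -1 and y'(0) = -1/100 - 5*C2 - 4*C1 = 5. Solving gives C1 = 11/16, C2 = -194/125.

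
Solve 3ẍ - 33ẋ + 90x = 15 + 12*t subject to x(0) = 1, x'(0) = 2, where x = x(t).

Divide through by 3: x'' - 11x' + 30x = 5 + 4*t.
Characteristic equation r² - 11r + 30 = 0 factors as (r - 5)(r - 6) = 0, so r = 5, 6.
Hence x_h = C1*exp(5*t) + C2*exp(6*t).
For the particular solution try x_p = A0 + A1*t. Substituting and matching coefficients of each power of t gives A0 = 97/450, A1 = 2/15, so x_p = 97/450 + 2*t/15.
General solution: x = 97/450 + 2*t/15 + C1*exp(5*t) + C2*exp(6*t).
Apply the initial conditions: x(0) = 97/450 + C1 + C2 = 1 and x'(0) = 2/15 + 5*C1 + 6*C2 = 2. Solving gives C1 = 71/25, C2 = -37/18.

x = 97/450 - 37*exp(6*t)/18 + 2*t/15 + 71*exp(5*t)/25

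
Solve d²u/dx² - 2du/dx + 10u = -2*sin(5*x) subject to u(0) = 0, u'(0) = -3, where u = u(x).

u = -4*cos(5*x)/65 + 6*sin(5*x)/65 - 229*exp(x)*sin(3*x)/195 + 4*cos(3*x)*exp(x)/65

Characteristic equation r² - 2r + 10 = 0 has discriminant (-2)² - 4·(10) = -36 < 0, so r = 1 ± 3i.
Hence u_h = C1*cos(3*x)*exp(x) + C2*exp(x)*sin(3*x).
Try u_p = A*cos(5*x) + B*sin(5*x). Substituting and equating the coefficients of cos(5x) and sin(5x) gives A = -4/65, B = 6/65, so u_p = -4*cos(5*x)/65 + 6*sin(5*x)/65.
General solution: u = -4*cos(5*x)/65 + 6*sin(5*x)/65 + C1*cos(3*x)*exp(x) + C2*exp(x)*sin(3*x).
Apply the initial conditions: u(0) = -4/65 + C1 = 0 and u'(0) = 6/13 + C1 + 3*C2 = -3. Solving gives C1 = 4/65, C2 = -229/195.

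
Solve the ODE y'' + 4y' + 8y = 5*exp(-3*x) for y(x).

y = C1*cos(2*x)*exp(-2*x) + C2*exp(-2*x)*sin(2*x) + exp(-3*x)

Characteristic equation r² + 4r + 8 = 0 has discriminant (4)² - 4·(8) = -16 < 0, so r = -2 ± 2i.
Hence y_h = C1*cos(2*x)*exp(-2*x) + C2*exp(-2*x)*sin(2*x).
Try y_p = A*exp(-3*x). Substituting into the equation and dividing by exp(-3*x) gives A = 1, so y_p = exp(-3*x).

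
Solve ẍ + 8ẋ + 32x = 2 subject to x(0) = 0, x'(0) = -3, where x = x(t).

x = 1/16 - 13*exp(-4*t)*sin(4*t)/16 - cos(4*t)*exp(-4*t)/16

Characteristic equation r² + 8r + 32 = 0 has discriminant (8)² - 4·(32) = -64 < 0, so r = -4 ± 4i.
Hence x_h = C1*cos(4*t)*exp(-4*t) + C2*exp(-4*t)*sin(4*t).
For the particular solution try x_p = A0. Substituting and matching coefficients of each power of t gives A0 = 1/16, so x_p = 1/16.
General solution: x = 1/16 + C1*cos(4*t)*exp(-4*t) + C2*exp(-4*t)*sin(4*t).
Apply the initial conditions: x(0) = 1/16 + C1 = 0 and x'(0) = -4*C1 + 4*C2 = -3. Solving gives C1 = -1/16, C2 = -13/16.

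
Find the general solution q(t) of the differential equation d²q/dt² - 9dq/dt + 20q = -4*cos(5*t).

Characteristic equation r² - 9r + 20 = 0 factors as (r - 5)(r - 4) = 0, so r = 5, 4.
Hence q_h = C1*exp(5*t) + C2*exp(4*t).
Try q_p = A*cos(5*t) + B*sin(5*t). Substituting and equating the coefficients of cos(5t) and sin(5t) gives A = 2/205, B = 18/205, so q_p = 2*cos(5*t)/205 + 18*sin(5*t)/205.

q = 2*cos(5*t)/205 + 18*sin(5*t)/205 + C1*exp(5*t) + C2*exp(4*t)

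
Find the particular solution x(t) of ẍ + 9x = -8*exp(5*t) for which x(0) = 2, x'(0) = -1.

Characteristic equation r² + 9 = 0 has discriminant (0)² - 4·(9) = -36 < 0, so r = ± 3i.
Hence x_h = C1*cos(3*t) + C2*sin(3*t).
Try x_p = A*exp(5*t). Substituting into the equation and dividing by exp(5*t) gives A = -4/17, so x_p = -4*exp(5*t)/17.
General solution: x = -4*exp(5*t)/17 + C1*cos(3*t) + C2*sin(3*t).
Apply the initial conditions: x(0) = -4/17 + C1 = 2 and x'(0) = -20/17 + 3*C2 = -1. Solving gives C1 = 38/17, C2 = 1/17.

x = -4*exp(5*t)/17 + sin(3*t)/17 + 38*cos(3*t)/17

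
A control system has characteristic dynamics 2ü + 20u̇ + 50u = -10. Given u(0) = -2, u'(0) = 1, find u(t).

u = -1/5 - 9*exp(-5*t)/5 - 8*t*exp(-5*t)

Divide through by 2: u'' + 10u' + 25u = -5.
Characteristic equation r² + 10r + 25 = 0 has discriminant (10)² - 4·(25) = 0, so r = -5 is a repeated root.
Hence u_h = (C1 + C2*t)*exp(-5*t).
For the particular solution try u_p = A0. Substituting and matching coefficients of each power of t gives A0 = -1/5, so u_p = -1/5.
General solution: u = -1/5 + C1*exp(-5*t) + C2*t*exp(-5*t).
Apply the initial conditions: u(0) = -1/5 + C1 = -2 and u'(0) = C2 - 5*C1 = 1. Solving gives C1 = -9/5, C2 = -8.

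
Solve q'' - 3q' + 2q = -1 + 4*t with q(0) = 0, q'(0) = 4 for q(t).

q = 5/2 - 7*exp(t) + 2*t + 9*exp(2*t)/2

Characteristic equation r² - 3r + 2 = 0 factors as (r - 2)(r - 1) = 0, so r = 2, 1.
Hence q_h = C1*exp(2*t) + C2*exp(t).
For the particular solution try q_p = A0 + A1*t. Substituting and matching coefficients of each power of t gives A0 = 5/2, A1 = 2, so q_p = 5/2 + 2*t.
General solution: q = 5/2 + 2*t + C1*exp(2*t) + C2*exp(t).
Apply the initial conditions: q(0) = 5/2 + C1 + C2 = 0 and q'(0) = 2 + C2 + 2*C1 = 4. Solving gives C1 = 9/2, C2 = -7.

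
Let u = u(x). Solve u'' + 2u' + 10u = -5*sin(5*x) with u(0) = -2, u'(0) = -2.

Characteristic equation r² + 2r + 10 = 0 has discriminant (2)² - 4·(10) = -36 < 0, so r = -1 ± 3i.
Hence u_h = C1*cos(3*x)*exp(-x) + C2*exp(-x)*sin(3*x).
Try u_p = A*cos(5*x) + B*sin(5*x). Substituting and equating the coefficients of cos(5x) and sin(5x) gives A = 2/13, B = 3/13, so u_p = 2*cos(5*x)/13 + 3*sin(5*x)/13.
General solution: u = 2*cos(5*x)/13 + 3*sin(5*x)/13 + C1*cos(3*x)*exp(-x) + C2*exp(-x)*sin(3*x).
Apply the initial conditions: u(0) = 2/13 + C1 = -2 and u'(0) = 15/13 - C1 + 3*C2 = -2. Solving gives C1 = -28/13, C2 = -23/13.

u = 2*cos(5*x)/13 + 3*sin(5*x)/13 - 28*cos(3*x)*exp(-x)/13 - 23*exp(-x)*sin(3*x)/13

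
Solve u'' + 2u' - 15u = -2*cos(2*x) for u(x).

u = -8*sin(2*x)/377 + 38*cos(2*x)/377 + C1*exp(-5*x) + C2*exp(3*x)

Characteristic equation r² + 2r - 15 = 0 factors as (r + 5)(r - 3) = 0, so r = -5, 3.
Hence u_h = C1*exp(-5*x) + C2*exp(3*x).
Try u_p = A*cos(2*x) + B*sin(2*x). Substituting and equating the coefficients of cos(2x) and sin(2x) gives A = 38/377, B = -8/377, so u_p = -8*sin(2*x)/377 + 38*cos(2*x)/377.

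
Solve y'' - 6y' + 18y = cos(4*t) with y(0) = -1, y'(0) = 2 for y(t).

Characteristic equation r² - 6r + 18 = 0 has discriminant (-6)² - 4·(18) = -36 < 0, so r = 3 ± 3i.
Hence y_h = C1*cos(3*t)*exp(3*t) + C2*exp(3*t)*sin(3*t).
Try y_p = A*cos(4*t) + B*sin(4*t). Substituting and equating the coefficients of cos(4t) and sin(4t) gives A = 1/290, B = -6/145, so y_p = -6*sin(4*t)/145 + cos(4*t)/290.
General solution: y = -6*sin(4*t)/145 + cos(4*t)/290 + C1*cos(3*t)*exp(3*t) + C2*exp(3*t)*sin(3*t).
Apply the initial conditions: y(0) = 1/290 + C1 = -1 and y'(0) = -24/145 + 3*C1 + 3*C2 = 2. Solving gives C1 = -291/290, C2 = 1501/870.

y = -6*sin(4*t)/145 + cos(4*t)/290 - 291*cos(3*t)*exp(3*t)/290 + 1501*exp(3*t)*sin(3*t)/870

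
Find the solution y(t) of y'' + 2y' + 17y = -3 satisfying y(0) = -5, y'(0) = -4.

Characteristic equation r² + 2r + 17 = 0 has discriminant (2)² - 4·(17) = -64 < 0, so r = -1 ± 4i.
Hence y_h = C1*cos(4*t)*exp(-t) + C2*exp(-t)*sin(4*t).
For the particular solution try y_p = A0. Substituting and matching coefficients of each power of t gives A0 = -3/17, so y_p = -3/17.
General solution: y = -3/17 + C1*cos(4*t)*exp(-t) + C2*exp(-t)*sin(4*t).
Apply the initial conditions: y(0) = -3/17 + C1 = -5 and y'(0) = -C1 + 4*C2 = -4. Solving gives C1 = -82/17, C2 = -75/34.

y = -3/17 - 82*cos(4*t)*exp(-t)/17 - 75*exp(-t)*sin(4*t)/34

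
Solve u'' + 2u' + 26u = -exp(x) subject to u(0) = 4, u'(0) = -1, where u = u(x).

Characteristic equation r² + 2r + 26 = 0 has discriminant (2)² - 4·(26) = -100 < 0, so r = -1 ± 5i.
Hence u_h = C1*cos(5*x)*exp(-x) + C2*exp(-x)*sin(5*x).
Try u_p = A*exp(x). Substituting into the equation and dividing by exp(x) gives A = -1/29, so u_p = -exp(x)/29.
General solution: u = -exp(x)/29 + C1*cos(5*x)*exp(-x) + C2*exp(-x)*sin(5*x).
Apply the initial conditions: u(0) = -1/29 + C1 = 4 and u'(0) = -1/29 - C1 + 5*C2 = -1. Solving gives C1 = 117/29, C2 = 89/145.

u = -exp(x)/29 + 89*exp(-x)*sin(5*x)/145 + 117*cos(5*x)*exp(-x)/29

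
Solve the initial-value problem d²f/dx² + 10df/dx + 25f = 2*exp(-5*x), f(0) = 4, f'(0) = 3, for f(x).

Characteristic equation r² + 10r + 25 = 0 has discriminant (10)² - 4·(25) = 0, so r = -5 is a repeated root.
Hence f_h = (C1 + C2*x)*exp(-5*x).
Since exp(-5*x) solves the homogeneous equation (r = -5 is a root of multiplicity 2), multiply the trial by x^2. Try f_p = A*x^2*exp(-5*x). Substituting into the equation and dividing by exp(-5*x) gives A = 1, so f_p = x^2*exp(-5*x).
General solution: f = C1*exp(-5*x) + x^2*exp(-5*x) + C2*x*exp(-5*x).
Apply the initial conditions: f(0) = C1 = 4 and f'(0) = C2 - 5*C1 = 3. Solving gives C1 = 4, C2 = 23.

f = 4*exp(-5*x) + x**2*exp(-5*x) + 23*x*exp(-5*x)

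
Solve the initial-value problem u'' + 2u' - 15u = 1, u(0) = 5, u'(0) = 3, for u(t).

Characteristic equation r² + 2r - 15 = 0 factors as (r - 3)(r + 5) = 0, so r = 3, -5.
Hence u_h = C1*exp(3*t) + C2*exp(-5*t).
For the particular solution try u_p = A0. Substituting and matching coefficients of each power of t gives A0 = -1/15, so u_p = -1/15.
General solution: u = -1/15 + C1*exp(3*t) + C2*exp(-5*t).
Apply the initial conditions: u(0) = -1/15 + C1 + C2 = 5 and u'(0) = -5*C2 + 3*C1 = 3. Solving gives C1 = 85/24, C2 = 61/40.

u = -1/15 + 61*exp(-5*t)/40 + 85*exp(3*t)/24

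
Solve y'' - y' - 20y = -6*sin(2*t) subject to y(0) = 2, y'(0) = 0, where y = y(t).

Characteristic equation r² - r - 20 = 0 factors as (r - 5)(r + 4) = 0, so r = 5, -4.
Hence y_h = C1*exp(5*t) + C2*exp(-4*t).
Try y_p = A*cos(2*t) + B*sin(2*t). Substituting and equating the coefficients of cos(2t) and sin(2t) gives A = -3/145, B = 36/145, so y_p = -3*cos(2*t)/145 + 36*sin(2*t)/145.
General solution: y = -3*cos(2*t)/145 + 36*sin(2*t)/145 + C1*exp(5*t) + C2*exp(-4*t).
Apply the initial conditions: y(0) = -3/145 + C1 + C2 = 2 and y'(0) = 72/145 - 4*C2 + 5*C1 = 0. Solving gives C1 = 220/261, C2 = 53/45.

y = -3*cos(2*t)/145 + 36*sin(2*t)/145 + 53*exp(-4*t)/45 + 220*exp(5*t)/261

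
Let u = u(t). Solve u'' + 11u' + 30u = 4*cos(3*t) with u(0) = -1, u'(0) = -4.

Characteristic equation r² + 11r + 30 = 0 factors as (r + 5)(r + 6) = 0, so r = -5, -6.
Hence u_h = C1*exp(-5*t) + C2*exp(-6*t).
Try u_p = A*cos(3*t) + B*sin(3*t). Substituting and equating the coefficients of cos(3t) and sin(3t) gives A = 14/255, B = 22/255, so u_p = 14*cos(3*t)/255 + 22*sin(3*t)/255.
General solution: u = 14*cos(3*t)/255 + 22*sin(3*t)/255 + C1*exp(-5*t) + C2*exp(-6*t).
Apply the initial conditions: u(0) = 14/255 + C1 + C2 = -1 and u'(0) = 22/85 - 6*C2 - 5*C1 = -4. Solving gives C1 = -180/17, C2 = 143/15.

u = -180*exp(-5*t)/17 + 14*cos(3*t)/255 + 22*sin(3*t)/255 + 143*exp(-6*t)/15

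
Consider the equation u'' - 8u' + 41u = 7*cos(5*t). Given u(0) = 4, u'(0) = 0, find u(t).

Characteristic equation r² - 8r + 41 = 0 has discriminant (-8)² - 4·(41) = -100 < 0, so r = 4 ± 5i.
Hence u_h = C1*cos(5*t)*exp(4*t) + C2*exp(4*t)*sin(5*t).
Try u_p = A*cos(5*t) + B*sin(5*t). Substituting and equating the coefficients of cos(5t) and sin(5t) gives A = 7/116, B = -35/232, so u_p = -35*sin(5*t)/232 + 7*cos(5*t)/116.
General solution: u = -35*sin(5*t)/232 + 7*cos(5*t)/116 + C1*cos(5*t)*exp(4*t) + C2*exp(4*t)*sin(5*t).
Apply the initial conditions: u(0) = 7/116 + C1 = 4 and u'(0) = -175/232 + 4*C1 + 5*C2 = 0. Solving gives C1 = 457/116, C2 = -3481/1160.

u = -35*sin(5*t)/232 + 7*cos(5*t)/116 - 3481*exp(4*t)*sin(5*t)/1160 + 457*cos(5*t)*exp(4*t)/116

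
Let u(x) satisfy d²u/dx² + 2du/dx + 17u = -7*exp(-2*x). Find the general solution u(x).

Characteristic equation r² + 2r + 17 = 0 has discriminant (2)² - 4·(17) = -64 < 0, so r = -1 ± 4i.
Hence u_h = C1*cos(4*x)*exp(-x) + C2*exp(-x)*sin(4*x).
Try u_p = A*exp(-2*x). Substituting into the equation and dividing by exp(-2*x) gives A = -7/17, so u_p = -7*exp(-2*x)/17.

u = -7*exp(-2*x)/17 + C1*cos(4*x)*exp(-x) + C2*exp(-x)*sin(4*x)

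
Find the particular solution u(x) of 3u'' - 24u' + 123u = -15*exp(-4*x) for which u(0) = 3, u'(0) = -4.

Divide through by 3: u'' - 8u' + 41u = -5*exp(-4*x).
Characteristic equation r² - 8r + 41 = 0 has discriminant (-8)² - 4·(41) = -100 < 0, so r = 4 ± 5i.
Hence u_h = C1*cos(5*x)*exp(4*x) + C2*exp(4*x)*sin(5*x).
Try u_p = A*exp(-4*x). Substituting into the equation and dividing by exp(-4*x) gives A = -5/89, so u_p = -5*exp(-4*x)/89.
General solution: u = -5*exp(-4*x)/89 + C1*cos(5*x)*exp(4*x) + C2*exp(4*x)*sin(5*x).
Apply the initial conditions: u(0) = -5/89 + C1 = 3 and u'(0) = 20/89 + 4*C1 + 5*C2 = -4. Solving gives C1 = 272/89, C2 = -1464/445.

u = -5*exp(-4*x)/89 - 1464*exp(4*x)*sin(5*x)/445 + 272*cos(5*x)*exp(4*x)/89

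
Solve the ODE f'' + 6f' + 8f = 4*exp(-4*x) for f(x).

Characteristic equation r² + 6r + 8 = 0 factors as (r + 2)(r + 4) = 0, so r = -2, -4.
Hence f_h = C1*exp(-2*x) + C2*exp(-4*x).
Since exp(-4*x) solves the homogeneous equation (r = -4 is a root of multiplicity 1), multiply the trial by x. Try f_p = A*x*exp(-4*x). Substituting into the equation and dividing by exp(-4*x) gives A = -2, so f_p = -2*x*exp(-4*x).

f = C1*exp(-2*x) + C2*exp(-4*x) - 2*x*exp(-4*x)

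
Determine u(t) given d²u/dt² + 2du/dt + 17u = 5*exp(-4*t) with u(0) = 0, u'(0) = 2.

u = exp(-4*t)/5 - cos(4*t)*exp(-t)/5 + 13*exp(-t)*sin(4*t)/20

Characteristic equation r² + 2r + 17 = 0 has discriminant (2)² - 4·(17) = -64 < 0, so r = -1 ± 4i.
Hence u_h = C1*cos(4*t)*exp(-t) + C2*exp(-t)*sin(4*t).
Try u_p = A*exp(-4*t). Substituting into the equation and dividing by exp(-4*t) gives A = 1/5, so u_p = exp(-4*t)/5.
General solution: u = exp(-4*t)/5 + C1*cos(4*t)*exp(-t) + C2*exp(-t)*sin(4*t).
Apply the initial conditions: u(0) = 1/5 + C1 = 0 and u'(0) = -4/5 - C1 + 4*C2 = 2. Solving gives C1 = -1/5, C2 = 13/20.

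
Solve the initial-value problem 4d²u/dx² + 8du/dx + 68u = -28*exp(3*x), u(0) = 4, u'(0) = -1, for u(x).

Divide through by 4: u'' + 2u' + 17u = -7*exp(3*x).
Characteristic equation r² + 2r + 17 = 0 has discriminant (2)² - 4·(17) = -64 < 0, so r = -1 ± 4i.
Hence u_h = C1*cos(4*x)*exp(-x) + C2*exp(-x)*sin(4*x).
Try u_p = A*exp(3*x). Substituting into the equation and dividing by exp(3*x) gives A = -7/32, so u_p = -7*exp(3*x)/32.
General solution: u = -7*exp(3*x)/32 + C1*cos(4*x)*exp(-x) + C2*exp(-x)*sin(4*x).
Apply the initial conditions: u(0) = -7/32 + C1 = 4 and u'(0) = -21/32 - C1 + 4*C2 = -1. Solving gives C1 = 135/32, C2 = 31/32.

u = -7*exp(3*x)/32 + 31*exp(-x)*sin(4*x)/32 + 135*cos(4*x)*exp(-x)/32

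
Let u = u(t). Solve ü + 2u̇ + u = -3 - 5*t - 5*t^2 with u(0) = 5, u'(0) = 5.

u = -23 - 5*t**2 + 15*t + 28*exp(-t) + 18*t*exp(-t)

Characteristic equation r² + 2r + 1 = 0 has discriminant (2)² - 4·(1) = 0, so r = -1 is a repeated root.
Hence u_h = (C1 + C2*t)*exp(-t).
For the particular solution try u_p = A0 + A1*t + A2*t^2. Substituting and matching coefficients of each power of t gives A0 = -23, A1 = 15, A2 = -5, so u_p = -23 - 5*t^2 + 15*t.
General solution: u = -23 - 5*t^2 + 15*t + C1*exp(-t) + C2*t*exp(-t).
Apply the initial conditions: u(0) = -23 + C1 = 5 and u'(0) = 15 + C2 - C1 = 5. Solving gives C1 = 28, C2 = 18.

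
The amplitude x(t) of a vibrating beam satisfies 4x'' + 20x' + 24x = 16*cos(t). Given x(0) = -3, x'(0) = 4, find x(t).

Divide through by 4: x'' + 5x' + 6x = 4*cos(t).
Characteristic equation r² + 5r + 6 = 0 factors as (r + 2)(r + 3) = 0, so r = -2, -3.
Hence x_h = C1*exp(-2*t) + C2*exp(-3*t).
Try x_p = A*cos(t) + B*sin(t). Substituting and equating the coefficients of cos(t) and sin(t) gives A = 2/5, B = 2/5, so x_p = 2*cos(t)/5 + 2*sin(t)/5.
General solution: x = 2*cos(t)/5 + 2*sin(t)/5 + C1*exp(-2*t) + C2*exp(-3*t).
Apply the initial conditions: x(0) = 2/5 + C1 + C2 = -3 and x'(0) = 2/5 - 3*C2 - 2*C1 = 4. Solving gives C1 = -33/5, C2 = 16/5.

x = -33*exp(-2*t)/5 + 2*cos(t)/5 + 2*sin(t)/5 + 16*exp(-3*t)/5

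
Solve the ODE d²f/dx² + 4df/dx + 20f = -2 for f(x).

f = -1/10 + C1*cos(4*x)*exp(-2*x) + C2*exp(-2*x)*sin(4*x)

Characteristic equation r² + 4r + 20 = 0 has discriminant (4)² - 4·(20) = -64 < 0, so r = -2 ± 4i.
Hence f_h = C1*cos(4*x)*exp(-2*x) + C2*exp(-2*x)*sin(4*x).
For the particular solution try f_p = A0. Substituting and matching coefficients of each power of x gives A0 = -1/10, so f_p = -1/10.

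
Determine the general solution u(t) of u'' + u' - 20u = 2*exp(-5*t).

Characteristic equation r² + r - 20 = 0 factors as (r - 4)(r + 5) = 0, so r = 4, -5.
Hence u_h = C1*exp(4*t) + C2*exp(-5*t).
Since exp(-5*t) solves the homogeneous equation (r = -5 is a root of multiplicity 1), multiply the trial by t. Try u_p = A*t*exp(-5*t). Substituting into the equation and dividing by exp(-5*t) gives A = -2/9, so u_p = -2*t*exp(-5*t)/9.

u = C1*exp(4*t) + C2*exp(-5*t) - 2*t*exp(-5*t)/9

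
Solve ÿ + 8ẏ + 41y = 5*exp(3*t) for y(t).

y = 5*exp(3*t)/74 + C1*cos(5*t)*exp(-4*t) + C2*exp(-4*t)*sin(5*t)

Characteristic equation r² + 8r + 41 = 0 has discriminant (8)² - 4·(41) = -100 < 0, so r = -4 ± 5i.
Hence y_h = C1*cos(5*t)*exp(-4*t) + C2*exp(-4*t)*sin(5*t).
Try y_p = A*exp(3*t). Substituting into the equation and dividing by exp(3*t) gives A = 5/74, so y_p = 5*exp(3*t)/74.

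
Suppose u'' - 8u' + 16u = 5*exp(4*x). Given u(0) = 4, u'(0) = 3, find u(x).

u = 4*exp(4*x) - 13*x*exp(4*x) + 5*x**2*exp(4*x)/2

Characteristic equation r² - 8r + 16 = 0 has discriminant (-8)² - 4·(16) = 0, so r = 4 is a repeated root.
Hence u_h = (C1 + C2*x)*exp(4*x).
Since exp(4*x) solves the homogeneous equation (r = 4 is a root of multiplicity 2), multiply the trial by x^2. Try u_p = A*x^2*exp(4*x). Substituting into the equation and dividing by exp(4*x) gives A = 5/2, so u_p = 5*x^2*exp(4*x)/2.
General solution: u = C1*exp(4*x) + 5*x^2*exp(4*x)/2 + C2*x*exp(4*x).
Apply the initial conditions: u(0) = C1 = 4 and u'(0) = C2 + 4*C1 = 3. Solving gives C1 = 4, C2 = -13.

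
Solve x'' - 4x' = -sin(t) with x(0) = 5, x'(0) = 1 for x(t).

Characteristic equation r² - 4r = 0 factors as (r - 4)r = 0, so r = 4, 0.
Hence x_h = C1*exp(4*t) + C2.
Try x_p = A*cos(t) + B*sin(t). Substituting and equating the coefficients of cos(t) and sin(t) gives A = -4/17, B = 1/17, so x_p = -4*cos(t)/17 + sin(t)/17.
General solution: x = C2 - 4*cos(t)/17 + sin(t)/17 + C1*exp(4*t).
Apply the initial conditions: x(0) = -4/17 + C1 + C2 = 5 and x'(0) = 1/17 + 4*C1 = 1. Solving gives C1 = 4/17, C2 = 5.

x = 5 - 4*cos(t)/17 + sin(t)/17 + 4*exp(4*t)/17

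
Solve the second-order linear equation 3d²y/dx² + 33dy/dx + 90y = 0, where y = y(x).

Divide through by 3: y'' + 11y' + 30y = 0.
Characteristic equation r² + 11r + 30 = 0 factors as (r + 5)(r + 6) = 0, so r = -5, -6.
Hence y_h = C1*exp(-5*x) + C2*exp(-6*x).

y = C1*exp(-5*x) + C2*exp(-6*x)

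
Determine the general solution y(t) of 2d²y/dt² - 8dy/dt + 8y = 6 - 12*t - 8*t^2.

Divide through by 2: y'' - 4y' + 4y = 3 - 6*t - 4*t^2.
Characteristic equation r² - 4r + 4 = 0 has discriminant (-4)² - 4·(4) = 0, so r = 2 is a repeated root.
Hence y_h = (C1 + C2*t)*exp(2*t).
For the particular solution try y_p = A0 + A1*t + A2*t^2. Substituting and matching coefficients of each power of t gives A0 = -9/4, A1 = -7/2, A2 = -1, so y_p = -9/4 - t^2 - 7*t/2.

y = -9/4 - t**2 - 7*t/2 + C1*exp(2*t) + C2*t*exp(2*t)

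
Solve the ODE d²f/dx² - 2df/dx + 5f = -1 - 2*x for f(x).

Characteristic equation r² - 2r + 5 = 0 has discriminant (-2)² - 4·(5) = -16 < 0, so r = 1 ± 2i.
Hence f_h = C1*cos(2*x)*exp(x) + C2*exp(x)*sin(2*x).
For the particular solution try f_p = A0 + A1*x. Substituting and matching coefficients of each power of x gives A0 = -9/25, A1 = -2/5, so f_p = -9/25 - 2*x/5.

f = -9/25 - 2*x/5 + C1*cos(2*x)*exp(x) + C2*exp(x)*sin(2*x)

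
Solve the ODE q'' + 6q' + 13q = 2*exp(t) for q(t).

Characteristic equation r² + 6r + 13 = 0 has discriminant (6)² - 4·(13) = -16 < 0, so r = -3 ± 2i.
Hence q_h = C1*cos(2*t)*exp(-3*t) + C2*exp(-3*t)*sin(2*t).
Try q_p = A*exp(t). Substituting into the equation and dividing by exp(t) gives A = 1/10, so q_p = exp(t)/10.

q = exp(t)/10 + C1*cos(2*t)*exp(-3*t) + C2*exp(-3*t)*sin(2*t)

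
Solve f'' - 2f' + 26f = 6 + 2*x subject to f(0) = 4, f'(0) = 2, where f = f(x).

Characteristic equation r² - 2r + 26 = 0 has discriminant (-2)² - 4·(26) = -100 < 0, so r = 1 ± 5i.
Hence f_h = C1*cos(5*x)*exp(x) + C2*exp(x)*sin(5*x).
For the particular solution try f_p = A0 + A1*x. Substituting and matching coefficients of each power of x gives A0 = 40/169, A1 = 1/13, so f_p = 40/169 + x/13.
General solution: f = 40/169 + x/13 + C1*cos(5*x)*exp(x) + C2*exp(x)*sin(5*x).
Apply the initial conditions: f(0) = 40/169 + C1 = 4 and f'(0) = 1/13 + C1 + 5*C2 = 2. Solving gives C1 = 636/169, C2 = -311/845.

f = 40/169 + x/13 - 311*exp(x)*sin(5*x)/845 + 636*cos(5*x)*exp(x)/169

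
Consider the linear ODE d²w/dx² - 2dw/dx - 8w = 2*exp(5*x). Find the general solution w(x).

w = 2*exp(5*x)/7 + C1*exp(4*x) + C2*exp(-2*x)

Characteristic equation r² - 2r - 8 = 0 factors as (r - 4)(r + 2) = 0, so r = 4, -2.
Hence w_h = C1*exp(4*x) + C2*exp(-2*x).
Try w_p = A*exp(5*x). Substituting into the equation and dividing by exp(5*x) gives A = 2/7, so w_p = 2*exp(5*x)/7.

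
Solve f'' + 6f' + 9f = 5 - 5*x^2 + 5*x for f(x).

f = -5/27 - 5*x**2/9 + 35*x/27 + C1*exp(-3*x) + C2*x*exp(-3*x)

Characteristic equation r² + 6r + 9 = 0 has discriminant (6)² - 4·(9) = 0, so r = -3 is a repeated root.
Hence f_h = (C1 + C2*x)*exp(-3*x).
For the particular solution try f_p = A0 + A1*x + A2*x^2. Substituting and matching coefficients of each power of x gives A0 = -5/27, A1 = 35/27, A2 = -5/9, so f_p = -5/27 - 5*x^2/9 + 35*x/27.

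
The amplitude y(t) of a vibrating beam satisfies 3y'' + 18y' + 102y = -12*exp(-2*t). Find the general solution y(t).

Divide through by 3: y'' + 6y' + 34y = -4*exp(-2*t).
Characteristic equation r² + 6r + 34 = 0 has discriminant (6)² - 4·(34) = -100 < 0, so r = -3 ± 5i.
Hence y_h = C1*cos(5*t)*exp(-3*t) + C2*exp(-3*t)*sin(5*t).
Try y_p = A*exp(-2*t). Substituting into the equation and dividing by exp(-2*t) gives A = -2/13, so y_p = -2*exp(-2*t)/13.

y = -2*exp(-2*t)/13 + C1*cos(5*t)*exp(-3*t) + C2*exp(-3*t)*sin(5*t)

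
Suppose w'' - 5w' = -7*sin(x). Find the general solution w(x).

Characteristic equation r² - 5r = 0 factors as (r - 5)r = 0, so r = 5, 0.
Hence w_h = C1*exp(5*x) + C2.
Try w_p = A*cos(x) + B*sin(x). Substituting and equating the coefficients of cos(x) and sin(x) gives A = -35/26, B = 7/26, so w_p = -35*cos(x)/26 + 7*sin(x)/26.

w = C2 - 35*cos(x)/26 + 7*sin(x)/26 + C1*exp(5*x)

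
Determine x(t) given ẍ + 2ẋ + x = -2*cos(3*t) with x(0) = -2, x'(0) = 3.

x = -54*exp(-t)/25 - 3*sin(3*t)/25 + 4*cos(3*t)/25 + 6*t*exp(-t)/5

Characteristic equation r² + 2r + 1 = 0 has discriminant (2)² - 4·(1) = 0, so r = -1 is a repeated root.
Hence x_h = (C1 + C2*t)*exp(-t).
Try x_p = A*cos(3*t) + B*sin(3*t). Substituting and equating the coefficients of cos(3t) and sin(3t) gives A = 4/25, B = -3/25, so x_p = -3*sin(3*t)/25 + 4*cos(3*t)/25.
General solution: x = -3*sin(3*t)/25 + 4*cos(3*t)/25 + C1*exp(-t) + C2*t*exp(-t).
Apply the initial conditions: x(0) = 4/25 + C1 = -2 and x'(0) = -9/25 + C2 - C1 = 3. Solving gives C1 = -54/25, C2 = 6/5.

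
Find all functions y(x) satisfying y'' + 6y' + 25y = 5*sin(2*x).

y = -4*cos(2*x)/39 + 7*sin(2*x)/39 + C1*cos(4*x)*exp(-3*x) + C2*exp(-3*x)*sin(4*x)

Characteristic equation r² + 6r + 25 = 0 has discriminant (6)² - 4·(25) = -64 < 0, so r = -3 ± 4i.
Hence y_h = C1*cos(4*x)*exp(-3*x) + C2*exp(-3*x)*sin(4*x).
Try y_p = A*cos(2*x) + B*sin(2*x). Substituting and equating the coefficients of cos(2x) and sin(2x) gives A = -4/39, B = 7/39, so y_p = -4*cos(2*x)/39 + 7*sin(2*x)/39.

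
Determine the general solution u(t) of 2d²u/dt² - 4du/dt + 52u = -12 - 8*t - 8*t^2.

u = -511/2197 - 30*t/169 - 2*t**2/13 + C1*cos(5*t)*exp(t) + C2*exp(t)*sin(5*t)

Divide through by 2: u'' - 2u' + 26u = -6 - 4*t - 4*t^2.
Characteristic equation r² - 2r + 26 = 0 has discriminant (-2)² - 4·(26) = -100 < 0, so r = 1 ± 5i.
Hence u_h = C1*cos(5*t)*exp(t) + C2*exp(t)*sin(5*t).
For the particular solution try u_p = A0 + A1*t + A2*t^2. Substituting and matching coefficients of each power of t gives A0 = -511/2197, A1 = -30/169, A2 = -2/13, so u_p = -511/2197 - 30*t/169 - 2*t^2/13.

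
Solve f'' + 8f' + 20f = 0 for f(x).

Characteristic equation r² + 8r + 20 = 0 has discriminant (8)² - 4·(20) = -16 < 0, so r = -4 ± 2i.
Hence f_h = C1*cos(2*x)*exp(-4*x) + C2*exp(-4*x)*sin(2*x).

f = C1*cos(2*x)*exp(-4*x) + C2*exp(-4*x)*sin(2*x)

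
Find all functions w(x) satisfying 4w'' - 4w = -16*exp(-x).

Divide through by 4: w'' - w = -4*exp(-x).
Characteristic equation r² - 1 = 0 factors as (r + 1)(r - 1) = 0, so r = -1, 1.
Hence w_h = C1*exp(-x) + C2*exp(x).
Since exp(-x) solves the homogeneous equation (r = -1 is a root of multiplicity 1), multiply the trial by x. Try w_p = A*x*exp(-x). Substituting into the equation and dividing by exp(-x) gives A = 2, so w_p = 2*x*exp(-x).

w = C1*exp(-x) + C2*exp(x) + 2*x*exp(-x)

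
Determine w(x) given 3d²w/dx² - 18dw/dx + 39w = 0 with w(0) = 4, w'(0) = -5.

Divide through by 3: w'' - 6w' + 13w = 0.
Characteristic equation r² - 6r + 13 = 0 has discriminant (-6)² - 4·(13) = -16 < 0, so r = 3 ± 2i.
Hence w_h = C1*cos(2*x)*exp(3*x) + C2*exp(3*x)*sin(2*x).
Apply the initial conditions: w(0) = C1 = 4 and w'(0) = 2*C2 + 3*C1 = -5. Solving gives C1 = 4, C2 = -17/2.

w = 4*cos(2*x)*exp(3*x) - 17*exp(3*x)*sin(2*x)/2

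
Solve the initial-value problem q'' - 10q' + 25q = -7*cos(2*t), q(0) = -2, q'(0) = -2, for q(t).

q = -1535*exp(5*t)/841 - 147*cos(2*t)/841 + 140*sin(2*t)/841 + 197*t*exp(5*t)/29

Characteristic equation r² - 10r + 25 = 0 has discriminant (-10)² - 4·(25) = 0, so r = 5 is a repeated root.
Hence q_h = (C1 + C2*t)*exp(5*t).
Try q_p = A*cos(2*t) + B*sin(2*t). Substituting and equating the coefficients of cos(2t) and sin(2t) gives A = -147/841, B = 140/841, so q_p = -147*cos(2*t)/841 + 140*sin(2*t)/841.
General solution: q = -147*cos(2*t)/841 + 140*sin(2*t)/841 + C1*exp(5*t) + C2*t*exp(5*t).
Apply the initial conditions: q(0) = -147/841 + C1 = -2 and q'(0) = 280/841 + C2 + 5*C1 = -2. Solving gives C1 = -1535/841, C2 = 197/29.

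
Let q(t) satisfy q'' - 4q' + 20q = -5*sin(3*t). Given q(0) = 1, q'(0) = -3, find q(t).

q = -12*cos(3*t)/53 - 11*sin(3*t)/53 - 64*exp(2*t)*sin(4*t)/53 + 65*cos(4*t)*exp(2*t)/53

Characteristic equation r² - 4r + 20 = 0 has discriminant (-4)² - 4·(20) = -64 < 0, so r = 2 ± 4i.
Hence q_h = C1*cos(4*t)*exp(2*t) + C2*exp(2*t)*sin(4*t).
Try q_p = A*cos(3*t) + B*sin(3*t). Substituting and equating the coefficients of cos(3t) and sin(3t) gives A = -12/53, B = -11/53, so q_p = -12*cos(3*t)/53 - 11*sin(3*t)/53.
General solution: q = -12*cos(3*t)/53 - 11*sin(3*t)/53 + C1*cos(4*t)*exp(2*t) + C2*exp(2*t)*sin(4*t).
Apply the initial conditions: q(0) = -12/53 + C1 = 1 and q'(0) = -33/53 + 2*C1 + 4*C2 = -3. Solving gives C1 = 65/53, C2 = -64/53.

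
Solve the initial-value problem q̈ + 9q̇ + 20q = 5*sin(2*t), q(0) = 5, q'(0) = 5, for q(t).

Characteristic equation r² + 9r + 20 = 0 factors as (r + 5)(r + 4) = 0, so r = -5, -4.
Hence q_h = C1*exp(-5*t) + C2*exp(-4*t).
Try q_p = A*cos(2*t) + B*sin(2*t). Substituting and equating the coefficients of cos(2t) and sin(2t) gives A = -9/58, B = 4/29, so q_p = -9*cos(2*t)/58 + 4*sin(2*t)/29.
General solution: q = -9*cos(2*t)/58 + 4*sin(2*t)/29 + C1*exp(-5*t) + C2*exp(-4*t).
Apply the initial conditions: q(0) = -9/58 + C1 + C2 = 5 and q'(0) = 8/29 - 5*C1 - 4*C2 = 5. Solving gives C1 = -735/29, C2 = 61/2.

q = -735*exp(-5*t)/29 - 9*cos(2*t)/58 + 4*sin(2*t)/29 + 61*exp(-4*t)/2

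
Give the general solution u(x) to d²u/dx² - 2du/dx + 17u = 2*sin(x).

u = cos(x)/65 + 8*sin(x)/65 + C1*cos(4*x)*exp(x) + C2*exp(x)*sin(4*x)

Characteristic equation r² - 2r + 17 = 0 has discriminant (-2)² - 4·(17) = -64 < 0, so r = 1 ± 4i.
Hence u_h = C1*cos(4*x)*exp(x) + C2*exp(x)*sin(4*x).
Try u_p = A*cos(x) + B*sin(x). Substituting and equating the coefficients of cos(x) and sin(x) gives A = 1/65, B = 8/65, so u_p = cos(x)/65 + 8*sin(x)/65.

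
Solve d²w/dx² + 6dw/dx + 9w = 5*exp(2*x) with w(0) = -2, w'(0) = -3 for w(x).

Characteristic equation r² + 6r + 9 = 0 has discriminant (6)² - 4·(9) = 0, so r = -3 is a repeated root.
Hence w_h = (C1 + C2*x)*exp(-3*x).
Try w_p = A*exp(2*x). Substituting into the equation and dividing by exp(2*x) gives A = 1/5, so w_p = exp(2*x)/5.
General solution: w = exp(2*x)/5 + C1*exp(-3*x) + C2*x*exp(-3*x).
Apply the initial conditions: w(0) = 1/5 + C1 = -2 and w'(0) = 2/5 + C2 - 3*C1 = -3. Solving gives C1 = -11/5, C2 = -10.

w = -11*exp(-3*x)/5 + exp(2*x)/5 - 10*x*exp(-3*x)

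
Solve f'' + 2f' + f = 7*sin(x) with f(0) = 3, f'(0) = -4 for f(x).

Characteristic equation r² + 2r + 1 = 0 has discriminant (2)² - 4·(1) = 0, so r = -1 is a repeated root.
Hence f_h = (C1 + C2*x)*exp(-x).
Try f_p = A*cos(x) + B*sin(x). Substituting and equating the coefficients of cos(x) and sin(x) gives A = -7/2, B = 0, so f_p = -7*cos(x)/2.
General solution: f = -7*cos(x)/2 + C1*exp(-x) + C2*x*exp(-x).
Apply the initial conditions: f(0) = -7/2 + C1 = 3 and f'(0) = C2 - C1 = -4. Solving gives C1 = 13/2, C2 = 5/2.

f = -7*cos(x)/2 + 13*exp(-x)/2 + 5*x*exp(-x)/2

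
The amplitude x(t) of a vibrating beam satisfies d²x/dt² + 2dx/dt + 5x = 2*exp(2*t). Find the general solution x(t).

x = 2*exp(2*t)/13 + C1*cos(2*t)*exp(-t) + C2*exp(-t)*sin(2*t)

Characteristic equation r² + 2r + 5 = 0 has discriminant (2)² - 4·(5) = -16 < 0, so r = -1 ± 2i.
Hence x_h = C1*cos(2*t)*exp(-t) + C2*exp(-t)*sin(2*t).
Try x_p = A*exp(2*t). Substituting into the equation and dividing by exp(2*t) gives A = 2/13, so x_p = 2*exp(2*t)/13.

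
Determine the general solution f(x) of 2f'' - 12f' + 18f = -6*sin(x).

Divide through by 2: f'' - 6f' + 9f = -3*sin(x).
Characteristic equation r² - 6r + 9 = 0 has discriminant (-6)² - 4·(9) = 0, so r = 3 is a repeated root.
Hence f_h = (C1 + C2*x)*exp(3*x).
Try f_p = A*cos(x) + B*sin(x). Substituting and equating the coefficients of cos(x) and sin(x) gives A = -9/50, B = -6/25, so f_p = -9*cos(x)/50 - 6*sin(x)/25.

f = -9*cos(x)/50 - 6*sin(x)/25 + C1*exp(3*x) + C2*x*exp(3*x)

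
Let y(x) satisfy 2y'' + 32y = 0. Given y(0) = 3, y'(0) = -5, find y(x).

Divide through by 2: y'' + 16y = 0.
Characteristic equation r² + 16 = 0 has discriminant (0)² - 4·(16) = -64 < 0, so r = ± 4i.
Hence y_h = C1*cos(4*x) + C2*sin(4*x).
Apply the initial conditions: y(0) = C1 = 3 and y'(0) = 4*C2 = -5. Solving gives C1 = 3, C2 = -5/4.

y = 3*cos(4*x) - 5*sin(4*x)/4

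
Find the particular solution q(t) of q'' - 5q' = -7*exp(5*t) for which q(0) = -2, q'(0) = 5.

Characteristic equation r² - 5r = 0 factors as (r - 5)r = 0, so r = 5, 0.
Hence q_h = C1*exp(5*t) + C2.
Since exp(5*t) solves the homogeneous equation (r = 5 is a root of multiplicity 1), multiply the trial by t. Try q_p = A*t*exp(5*t). Substituting into the equation and dividing by exp(5*t) gives A = -7/5, so q_p = -7*t*exp(5*t)/5.
General solution: q = C2 + C1*exp(5*t) - 7*t*exp(5*t)/5.
Apply the initial conditions: q(0) = C1 + C2 = -2 and q'(0) = -7/5 + 5*C1 = 5. Solving gives C1 = 32/25, C2 = -82/25.

q = -82/25 + 32*exp(5*t)/25 - 7*t*exp(5*t)/5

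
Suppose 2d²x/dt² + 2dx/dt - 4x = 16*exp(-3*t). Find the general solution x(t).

x = 2*exp(-3*t) + C1*exp(t) + C2*exp(-2*t)

Divide through by 2: x'' + x' - 2x = 8*exp(-3*t).
Characteristic equation r² + r - 2 = 0 factors as (r - 1)(r + 2) = 0, so r = 1, -2.
Hence x_h = C1*exp(t) + C2*exp(-2*t).
Try x_p = A*exp(-3*t). Substituting into the equation and dividing by exp(-3*t) gives A = 2, so x_p = 2*exp(-3*t).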